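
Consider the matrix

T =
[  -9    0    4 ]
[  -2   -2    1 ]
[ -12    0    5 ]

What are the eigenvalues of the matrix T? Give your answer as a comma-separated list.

-3, -2, -1

The characteristic polynomial is p(s) = det(sI - T).
Expanding along the first row, p(s) = s^3 + 6s^2 + 11s + 6.
Try s = -1: p(-1) = 0, so -1 is a root.
Dividing by (s + 1) leaves s^2 + 5s + 6.
The quadratic factors as (s + 3)·(s + 2).
Eigenvalues: -3, -2, -1.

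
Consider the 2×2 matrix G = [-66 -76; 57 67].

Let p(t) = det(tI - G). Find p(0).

p(0) = det(0·I − G) = det(−G) = (−1)^2·det(G).
det(G) = -90, so p(0) = -90.

-90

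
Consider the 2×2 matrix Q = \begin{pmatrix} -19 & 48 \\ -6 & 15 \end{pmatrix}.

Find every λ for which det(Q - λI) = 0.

-3, -1

det(Q - tI) = (-19 - t)(15 - t) - (48)·(-6) = t^2 + 4t + 3.
This factors as (t + 3)·(t + 1) = 0.
Eigenvalues: -3, -1.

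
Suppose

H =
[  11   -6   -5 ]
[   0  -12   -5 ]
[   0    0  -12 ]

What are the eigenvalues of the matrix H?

-12, -12, 11

H is upper triangular, so its eigenvalues are the diagonal entries.
Diagonal: 11, -12, -12.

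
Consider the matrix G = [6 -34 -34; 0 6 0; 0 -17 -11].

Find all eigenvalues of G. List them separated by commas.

-11, 6, 6

Set up det(λI - G) = 0.
Expanding along the first row, p(λ) = λ^3 - λ^2 - 96λ + 396.
Since p(-11) = 0, λ = -11 is a root.
Factor out (λ + 11): p(λ) = (λ + 11)·(λ^2 - 12λ + 36).
The quadratic factor is (λ - 6)^2.
Eigenvalues: -11, 6, 6.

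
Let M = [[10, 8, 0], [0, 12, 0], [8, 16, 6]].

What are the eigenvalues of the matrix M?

Set up det(λI - M) = 0.
Expanding along the first row, p(λ) = λ^3 - 28λ^2 + 252λ - 720.
Try λ = 6: p(6) = 0, so 6 is a root.
Factor out (λ - 6): p(λ) = (λ - 6)·(λ^2 - 22λ + 120).
The quadratic factors as (λ - 10)·(λ - 12).
Eigenvalues: 6, 10, 12.

6, 10, 12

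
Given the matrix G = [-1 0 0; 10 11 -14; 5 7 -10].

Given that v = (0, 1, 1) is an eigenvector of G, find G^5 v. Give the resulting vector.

First find the eigenvalue: Gv = (0, -3, -3) = -3·(0, 1, 1), so λ = -3.
Then G^5 v = λ^5·v = (-3)^5·(0, 1, 1) = -243·(0, 1, 1) = (0, -243, -243).

(0, -243, -243)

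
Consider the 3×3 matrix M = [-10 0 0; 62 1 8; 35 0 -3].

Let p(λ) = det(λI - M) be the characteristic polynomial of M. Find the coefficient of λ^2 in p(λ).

The coefficient of λ^2 of det(λI - M) is −trace(M).
trace(M) = (-10) + (1) + (-3) = -12, so the coefficient is 12.

12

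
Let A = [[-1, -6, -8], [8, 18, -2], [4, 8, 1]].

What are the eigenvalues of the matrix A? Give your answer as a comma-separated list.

The characteristic polynomial is p(λ) = det(λI - A).
Expanding along the first row, p(λ) = λ^3 - 18λ^2 + 95λ - 126.
Rational-root test: λ = 2 gives p(2) = 0.
Dividing by (λ - 2) leaves λ^2 - 16λ + 63.
The quadratic factors as (λ - 7)·(λ - 9).
Eigenvalues: 2, 7, 9.

2, 7, 9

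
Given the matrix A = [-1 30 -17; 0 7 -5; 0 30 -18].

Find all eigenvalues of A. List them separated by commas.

-8, -3, -1

Compute the characteristic polynomial p(t) = det(tI - A).
Expanding the 3×3 determinant: p(t) = t^3 + 12t^2 + 35t + 24.
Rational-root test: t = -3 gives p(-3) = 0.
Dividing by (t + 3) leaves t^2 + 9t + 8.
The quadratic factors as (t + 8)·(t + 1).
Eigenvalues: -8, -3, -1.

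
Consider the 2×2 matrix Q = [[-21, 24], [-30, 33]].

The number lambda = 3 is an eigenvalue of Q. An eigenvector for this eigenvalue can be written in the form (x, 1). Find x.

We need (Q - 3I)v = 0.
Q - 3I = [[-24, 24], [-30, 30]].
Row 1: (-24)·x + (24)·1 = 0
Row 2: (-30)·x + (30)·1 = 0
Solving gives x = 1.
Check: Q·(1, 1) = (3, 3) = 3·(1, 1).

1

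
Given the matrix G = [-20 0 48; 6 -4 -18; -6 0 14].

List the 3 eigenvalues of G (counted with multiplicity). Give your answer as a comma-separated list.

Compute the characteristic polynomial p(lambda) = det(lambda·I - G).
Cofactor expansion gives p(lambda) = lambda^3 + 10·lambda^2 + 32·lambda + 32.
Try lambda = -2: p(-2) = 0, so -2 is a root.
Dividing by (lambda + 2) leaves lambda^2 + 8·lambda + 16.
The quadratic factor is (lambda + 4)^2.
Eigenvalues: -4, -4, -2.

-4, -4, -2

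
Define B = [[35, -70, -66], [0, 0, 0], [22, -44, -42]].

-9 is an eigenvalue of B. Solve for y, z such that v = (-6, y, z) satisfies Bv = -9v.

We need (B + 9I)v = 0.
B + 9I = [[44, -70, -66], [0, 9, 0], [22, -44, -33]].
Row 1: (44)·-6 + (-70)·y + (-66)·z = 0
Row 2: (0)·-6 + (9)·y + (0)·z = 0
Row 3: (22)·-6 + (-44)·y + (-33)·z = 0
Solving gives y = 0, z = -4.
Check: B·(-6, 0, -4) = (54, 0, 36) = -9·(-6, 0, -4).

0, -4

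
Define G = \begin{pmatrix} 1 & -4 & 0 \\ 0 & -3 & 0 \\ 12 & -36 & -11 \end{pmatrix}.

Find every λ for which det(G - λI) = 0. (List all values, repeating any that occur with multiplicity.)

Compute the characteristic polynomial p(s) = det(sI - G).
Expanding the 3×3 determinant: p(s) = s^3 + 13s^2 + 19s - 33.
Since p(1) = 0, s = 1 is a root.
Factor out (s - 1): p(s) = (s - 1)·(s^2 + 14s + 33).
The quadratic factors as (s + 11)·(s + 3).
Eigenvalues: -11, -3, 1.

-11, -3, 1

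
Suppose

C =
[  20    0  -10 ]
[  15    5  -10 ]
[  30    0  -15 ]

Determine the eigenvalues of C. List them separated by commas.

Set up det(λI - C) = 0.
Expanding along the first row, p(λ) = λ^3 - 10λ^2 + 25λ.
Since p(5) = 0, λ = 5 is a root.
Dividing by (λ - 5) leaves λ^2 - 5λ.
The quadratic factors as λ·(λ - 5).
Eigenvalues: 0, 5, 5.

0, 5, 5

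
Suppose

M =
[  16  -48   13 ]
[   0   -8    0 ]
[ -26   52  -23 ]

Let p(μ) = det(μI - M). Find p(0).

p(0) = det(0·I − M) = det(−M) = (−1)^3·det(M).
det(M) = 240, so p(0) = -240.

-240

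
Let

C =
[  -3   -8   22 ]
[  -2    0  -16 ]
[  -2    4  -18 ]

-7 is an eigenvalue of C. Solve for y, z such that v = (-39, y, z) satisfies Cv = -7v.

30, 18

We need (C + 7I)v = 0.
C + 7I = [[4, -8, 22], [-2, 7, -16], [-2, 4, -11]].
Row 1: (4)·-39 + (-8)·y + (22)·z = 0
Row 2: (-2)·-39 + (7)·y + (-16)·z = 0
Row 3: (-2)·-39 + (4)·y + (-11)·z = 0
Solving gives y = 30, z = 18.
Check: C·(-39, 30, 18) = (273, -210, -126) = -7·(-39, 30, 18).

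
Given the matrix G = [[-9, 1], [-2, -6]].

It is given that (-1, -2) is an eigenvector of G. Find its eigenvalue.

Compute Gv: G·(-1, -2) = (7, 14).
Since Gv = λv, compare component 1: 7 = λ·-1, so λ = -7.

-7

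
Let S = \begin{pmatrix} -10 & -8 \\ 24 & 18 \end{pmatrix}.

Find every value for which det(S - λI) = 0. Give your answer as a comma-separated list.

det(S - lambda·I) = (-10 - lambda)(18 - lambda) - (-8)·(24) = lambda^2 - 8·lambda + 12.
This factors as (lambda - 2)·(lambda - 6) = 0.
Eigenvalues: 2, 6.

2, 6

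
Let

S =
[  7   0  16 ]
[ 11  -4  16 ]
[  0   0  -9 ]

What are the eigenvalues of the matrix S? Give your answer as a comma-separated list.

-9, -4, 7

Set up det(lambda·I - S) = 0.
Expanding the 3×3 determinant: p(lambda) = lambda^3 + 6·lambda^2 - 55·lambda - 252.
Try lambda = -4: p(-4) = 0, so -4 is a root.
Factor out (lambda + 4): p(lambda) = (lambda + 4)·(lambda^2 + 2·lambda - 63).
The quadratic factors as (lambda + 9)·(lambda - 7).
Eigenvalues: -9, -4, 7.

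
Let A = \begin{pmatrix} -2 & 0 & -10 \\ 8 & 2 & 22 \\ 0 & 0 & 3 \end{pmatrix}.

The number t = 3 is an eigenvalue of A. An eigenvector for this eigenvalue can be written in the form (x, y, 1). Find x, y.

We need (A - 3I)v = 0.
A - 3I = [[-5, 0, -10], [8, -1, 22], [0, 0, 0]].
Row 1: (-5)·x + (0)·y + (-10)·1 = 0
Row 2: (8)·x + (-1)·y + (22)·1 = 0
Row 3: (0)·x + (0)·y + (0)·1 = 0
Solving gives x = -2, y = 6.
Check: A·(-2, 6, 1) = (-6, 18, 3) = 3·(-2, 6, 1).

-2, 6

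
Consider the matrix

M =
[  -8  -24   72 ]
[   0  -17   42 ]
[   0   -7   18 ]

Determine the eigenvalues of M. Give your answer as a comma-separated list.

-8, -3, 4

Compute the characteristic polynomial p(μ) = det(μI - M).
Cofactor expansion gives p(μ) = μ^3 + 7μ^2 - 20μ - 96.
Since p(4) = 0, μ = 4 is a root.
Dividing by (μ - 4) leaves μ^2 + 11μ + 24.
The quadratic factors as (μ + 8)·(μ + 3).
Eigenvalues: -8, -3, 4.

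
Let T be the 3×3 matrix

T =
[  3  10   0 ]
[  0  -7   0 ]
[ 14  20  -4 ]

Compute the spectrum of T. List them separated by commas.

-7, -4, 3

The characteristic polynomial is p(t) = det(tI - T).
Expanding the 3×3 determinant: p(t) = t^3 + 8t^2 - 5t - 84.
Rational-root test: t = 3 gives p(3) = 0.
Factor out (t - 3): p(t) = (t - 3)·(t^2 + 11t + 28).
The quadratic factors as (t + 7)·(t + 4).
Eigenvalues: -7, -4, 3.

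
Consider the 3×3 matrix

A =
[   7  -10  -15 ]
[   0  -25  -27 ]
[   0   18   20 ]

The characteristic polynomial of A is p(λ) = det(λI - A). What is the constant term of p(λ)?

p(λ) = λ^3 - 2λ^2 - 49λ + 98.
The constant term is 98.

98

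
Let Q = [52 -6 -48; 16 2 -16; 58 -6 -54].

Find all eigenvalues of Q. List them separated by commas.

-6, 2, 4

Set up det(λI - Q) = 0.
Expanding the 3×3 determinant: p(λ) = λ^3 - 28λ + 48.
Try λ = 2: p(2) = 0, so 2 is a root.
Factor out (λ - 2): p(λ) = (λ - 2)·(λ^2 + 2λ - 24).
The quadratic factors as (λ + 6)·(λ - 4).
Eigenvalues: -6, 2, 4.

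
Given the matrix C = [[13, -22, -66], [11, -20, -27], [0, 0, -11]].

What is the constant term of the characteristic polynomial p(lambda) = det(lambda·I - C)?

p(0) = det(0·I − C) = det(−C) = (−1)^3·det(C).
det(C) = 198, so p(0) = -198.

-198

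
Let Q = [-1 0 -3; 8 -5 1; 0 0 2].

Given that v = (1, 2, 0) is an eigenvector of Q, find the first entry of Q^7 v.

First find the eigenvalue: Qv = (-1, -2, 0) = -1·(1, 2, 0), so λ = -1.
Then Q^7 v = λ^7·v = (-1)^7·(1, 2, 0) = -1·(1, 2, 0) = (-1, -2, 0).

-1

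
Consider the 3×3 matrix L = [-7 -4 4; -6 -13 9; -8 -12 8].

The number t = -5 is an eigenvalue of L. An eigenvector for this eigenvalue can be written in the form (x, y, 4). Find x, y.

2, 3

We need (L + 5I)v = 0.
L + 5I = [[-2, -4, 4], [-6, -8, 9], [-8, -12, 13]].
Row 1: (-2)·x + (-4)·y + (4)·4 = 0
Row 2: (-6)·x + (-8)·y + (9)·4 = 0
Row 3: (-8)·x + (-12)·y + (13)·4 = 0
Solving gives x = 2, y = 3.
Check: L·(2, 3, 4) = (-10, -15, -20) = -5·(2, 3, 4).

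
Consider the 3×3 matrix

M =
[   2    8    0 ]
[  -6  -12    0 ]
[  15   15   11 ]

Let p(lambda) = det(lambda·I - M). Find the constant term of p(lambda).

p(lambda) = lambda^3 - lambda^2 - 86·lambda - 264.
The constant term is -264.

-264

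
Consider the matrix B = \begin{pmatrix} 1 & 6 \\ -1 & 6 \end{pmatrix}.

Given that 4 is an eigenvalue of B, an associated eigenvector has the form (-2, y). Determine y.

-1

We need (B - 4I)v = 0.
B - 4I = [[-3, 6], [-1, 2]].
Row 1: (-3)·-2 + (6)·y = 0
Row 2: (-1)·-2 + (2)·y = 0
Solving gives y = -1.
Check: B·(-2, -1) = (-8, -4) = 4·(-2, -1).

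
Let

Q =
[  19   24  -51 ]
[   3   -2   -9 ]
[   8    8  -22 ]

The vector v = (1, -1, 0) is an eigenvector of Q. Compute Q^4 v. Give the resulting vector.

(625, -625, 0)

First find the eigenvalue: Qv = (-5, 5, 0) = -5·(1, -1, 0), so λ = -5.
Then Q^4 v = λ^4·v = (-5)^4·(1, -1, 0) = 625·(1, -1, 0) = (625, -625, 0).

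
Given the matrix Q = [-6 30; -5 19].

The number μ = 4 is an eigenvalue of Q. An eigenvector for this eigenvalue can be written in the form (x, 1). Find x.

We need (Q - 4I)v = 0.
Q - 4I = [[-10, 30], [-5, 15]].
Row 1: (-10)·x + (30)·1 = 0
Row 2: (-5)·x + (15)·1 = 0
Solving gives x = 3.
Check: Q·(3, 1) = (12, 4) = 4·(3, 1).

3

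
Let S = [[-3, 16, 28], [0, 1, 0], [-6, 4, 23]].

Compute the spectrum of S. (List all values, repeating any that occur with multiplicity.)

1, 9, 11

Compute the characteristic polynomial p(λ) = det(λI - S).
Expanding along the first row, p(λ) = λ^3 - 21λ^2 + 119λ - 99.
Since p(1) = 0, λ = 1 is a root.
Factor out (λ - 1): p(λ) = (λ - 1)·(λ^2 - 20λ + 99).
The quadratic factors as (λ - 9)·(λ - 11).
Eigenvalues: 1, 9, 11.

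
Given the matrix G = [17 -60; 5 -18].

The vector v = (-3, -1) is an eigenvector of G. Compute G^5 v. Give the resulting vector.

First find the eigenvalue: Gv = (9, 3) = -3·(-3, -1), so λ = -3.
Then G^5 v = λ^5·v = (-3)^5·(-3, -1) = -243·(-3, -1) = (729, 243).

(729, 243)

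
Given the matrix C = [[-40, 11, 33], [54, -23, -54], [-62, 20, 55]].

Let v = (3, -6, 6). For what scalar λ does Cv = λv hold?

4

Compute Cv: C·(3, -6, 6) = (12, -24, 24).
Since Cv = λv, compare component 1: 12 = λ·3, so λ = 4.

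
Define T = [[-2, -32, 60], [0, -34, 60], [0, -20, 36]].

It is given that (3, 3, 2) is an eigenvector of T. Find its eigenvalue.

Compute Tv: T·(3, 3, 2) = (18, 18, 12).
Since Tv = λv, compare component 1: 18 = λ·3, so λ = 6.

6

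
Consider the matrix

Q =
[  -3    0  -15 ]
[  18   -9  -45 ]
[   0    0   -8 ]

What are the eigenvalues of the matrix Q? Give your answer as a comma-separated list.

Compute the characteristic polynomial p(λ) = det(λI - Q).
Expanding the 3×3 determinant: p(λ) = λ^3 + 20λ^2 + 123λ + 216.
Since p(-3) = 0, λ = -3 is a root.
Dividing by (λ + 3) leaves λ^2 + 17λ + 72.
The quadratic factors as (λ + 9)·(λ + 8).
Eigenvalues: -9, -8, -3.

-9, -8, -3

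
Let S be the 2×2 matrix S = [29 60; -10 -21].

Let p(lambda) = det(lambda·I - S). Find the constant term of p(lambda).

-9

p(lambda) = lambda^2 - 8·lambda - 9.
The constant term is -9.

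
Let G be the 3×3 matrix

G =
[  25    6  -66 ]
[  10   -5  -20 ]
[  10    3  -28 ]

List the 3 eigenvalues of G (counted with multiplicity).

-8, -5, 5

Compute the characteristic polynomial p(lambda) = det(lambda·I - G).
Cofactor expansion gives p(lambda) = lambda^3 + 8·lambda^2 - 25·lambda - 200.
Since p(5) = 0, lambda = 5 is a root.
Factor out (lambda - 5): p(lambda) = (lambda - 5)·(lambda^2 + 13·lambda + 40).
The quadratic factors as (lambda + 8)·(lambda + 5).
Eigenvalues: -8, -5, 5.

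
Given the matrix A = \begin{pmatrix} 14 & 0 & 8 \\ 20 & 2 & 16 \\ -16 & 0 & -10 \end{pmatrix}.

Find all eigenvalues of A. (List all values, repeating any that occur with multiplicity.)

Compute the characteristic polynomial p(s) = det(sI - A).
Cofactor expansion gives p(s) = s^3 - 6s^2 - 4s + 24.
Since p(2) = 0, s = 2 is a root.
Dividing by (s - 2) leaves s^2 - 4s - 12.
The quadratic factors as (s + 2)·(s - 6).
Eigenvalues: -2, 2, 6.

-2, 2, 6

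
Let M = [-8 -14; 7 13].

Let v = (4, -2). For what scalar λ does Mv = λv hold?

Compute Mv: M·(4, -2) = (-4, 2).
Since Mv = λv, compare component 1: -4 = λ·4, so λ = -1.

-1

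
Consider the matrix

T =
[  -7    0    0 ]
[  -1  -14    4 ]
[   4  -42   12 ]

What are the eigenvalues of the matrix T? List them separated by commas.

-7, -2, 0

Set up det(rI - T) = 0.
Expanding along the first row, p(r) = r^3 + 9r^2 + 14r.
Since p(0) = 0, r = 0 is a root.
Dividing by r leaves r^2 + 9r + 14.
The quadratic factors as (r + 7)·(r + 2).
Eigenvalues: -7, -2, 0.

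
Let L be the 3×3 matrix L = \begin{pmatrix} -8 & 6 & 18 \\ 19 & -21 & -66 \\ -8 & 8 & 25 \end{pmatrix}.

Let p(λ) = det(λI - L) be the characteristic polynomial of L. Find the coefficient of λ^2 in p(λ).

4

The coefficient of λ^2 of det(λI - L) is −trace(L).
trace(L) = (-8) + (-21) + (25) = -4, so the coefficient is 4.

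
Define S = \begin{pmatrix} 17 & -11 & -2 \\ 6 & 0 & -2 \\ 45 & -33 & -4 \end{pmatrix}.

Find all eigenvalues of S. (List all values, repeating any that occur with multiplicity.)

Set up det(lambda·I - S) = 0.
Expanding the 3×3 determinant: p(lambda) = lambda^3 - 13·lambda^2 + 22·lambda.
Since p(0) = 0, lambda = 0 is a root.
Dividing by lambda leaves lambda^2 - 13·lambda + 22.
The quadratic factors as (lambda - 2)·(lambda - 11).
Eigenvalues: 0, 2, 11.

0, 2, 11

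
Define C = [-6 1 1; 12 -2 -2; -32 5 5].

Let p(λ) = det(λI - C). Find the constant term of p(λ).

0

p(λ) = λ^3 + 3λ^2 + 2λ.
The constant term is 0.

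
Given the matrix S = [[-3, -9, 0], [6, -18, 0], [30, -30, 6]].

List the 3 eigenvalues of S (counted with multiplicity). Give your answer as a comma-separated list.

Set up det(λI - S) = 0.
Expanding the 3×3 determinant: p(λ) = λ^3 + 15λ^2 - 18λ - 648.
Rational-root test: λ = 6 gives p(6) = 0.
Factor out (λ - 6): p(λ) = (λ - 6)·(λ^2 + 21λ + 108).
The quadratic factors as (λ + 12)·(λ + 9).
Eigenvalues: -12, -9, 6.

-12, -9, 6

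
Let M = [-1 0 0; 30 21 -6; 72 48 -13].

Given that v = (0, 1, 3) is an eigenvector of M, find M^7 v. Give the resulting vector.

First find the eigenvalue: Mv = (0, 3, 9) = 3·(0, 1, 3), so λ = 3.
Then M^7 v = λ^7·v = 3^7·(0, 1, 3) = 2187·(0, 1, 3) = (0, 2187, 6561).

(0, 2187, 6561)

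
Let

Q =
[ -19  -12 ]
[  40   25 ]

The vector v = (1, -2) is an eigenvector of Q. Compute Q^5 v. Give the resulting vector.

(3125, -6250)

First find the eigenvalue: Qv = (5, -10) = 5·(1, -2), so λ = 5.
Then Q^5 v = λ^5·v = 5^5·(1, -2) = 3125·(1, -2) = (3125, -6250).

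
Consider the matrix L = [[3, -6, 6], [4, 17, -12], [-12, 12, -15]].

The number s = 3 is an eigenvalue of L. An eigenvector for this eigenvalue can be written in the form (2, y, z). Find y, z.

-4, -4

We need (L - 3I)v = 0.
L - 3I = [[0, -6, 6], [4, 14, -12], [-12, 12, -18]].
Row 1: (0)·2 + (-6)·y + (6)·z = 0
Row 2: (4)·2 + (14)·y + (-12)·z = 0
Row 3: (-12)·2 + (12)·y + (-18)·z = 0
Solving gives y = -4, z = -4.
Check: L·(2, -4, -4) = (6, -12, -12) = 3·(2, -4, -4).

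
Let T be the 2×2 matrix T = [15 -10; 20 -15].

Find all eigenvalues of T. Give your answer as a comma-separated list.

det(T - tI) = (15 - t)(-15 - t) - (-10)·(20) = t^2 - 25.
This factors as (t + 5)·(t - 5) = 0.
Eigenvalues: -5, 5.

-5, 5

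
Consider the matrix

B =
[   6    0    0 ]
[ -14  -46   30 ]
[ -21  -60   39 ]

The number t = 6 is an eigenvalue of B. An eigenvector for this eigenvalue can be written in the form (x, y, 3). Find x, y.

-1, 2

We need (B - 6I)v = 0.
B - 6I = [[0, 0, 0], [-14, -52, 30], [-21, -60, 33]].
Row 1: (0)·x + (0)·y + (0)·3 = 0
Row 2: (-14)·x + (-52)·y + (30)·3 = 0
Row 3: (-21)·x + (-60)·y + (33)·3 = 0
Solving gives x = -1, y = 2.
Check: B·(-1, 2, 3) = (-6, 12, 18) = 6·(-1, 2, 3).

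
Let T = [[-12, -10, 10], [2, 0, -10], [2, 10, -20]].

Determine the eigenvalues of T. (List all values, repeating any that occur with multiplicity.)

-12, -10, -10

Compute the characteristic polynomial p(μ) = det(μI - T).
Cofactor expansion gives p(μ) = μ^3 + 32μ^2 + 340μ + 1200.
Since p(-10) = 0, μ = -10 is a root.
Factor out (μ + 10): p(μ) = (μ + 10)·(μ^2 + 22μ + 120).
The quadratic factors as (μ + 12)·(μ + 10).
Eigenvalues: -12, -10, -10.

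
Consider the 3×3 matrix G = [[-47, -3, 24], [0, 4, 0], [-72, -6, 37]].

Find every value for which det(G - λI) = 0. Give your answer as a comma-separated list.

Compute the characteristic polynomial p(t) = det(tI - G).
Expanding the 3×3 determinant: p(t) = t^3 + 6t^2 - 51t + 44.
Rational-root test: t = -11 gives p(-11) = 0.
Factor out (t + 11): p(t) = (t + 11)·(t^2 - 5t + 4).
The quadratic factors as (t - 1)·(t - 4).
Eigenvalues: -11, 1, 4.

-11, 1, 4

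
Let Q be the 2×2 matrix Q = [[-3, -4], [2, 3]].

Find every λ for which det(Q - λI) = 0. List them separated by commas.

-1, 1

det(Q - rI) = (-3 - r)(3 - r) - (-4)·(2) = r^2 - 1.
This factors as (r + 1)·(r - 1) = 0.
Eigenvalues: -1, 1.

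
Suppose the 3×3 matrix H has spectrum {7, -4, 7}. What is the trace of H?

10

trace(H) is the sum of the eigenvalues: (7) + (-4) + (7) = 10.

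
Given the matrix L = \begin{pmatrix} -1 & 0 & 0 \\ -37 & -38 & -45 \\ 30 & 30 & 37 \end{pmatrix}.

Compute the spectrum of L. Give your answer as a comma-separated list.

The characteristic polynomial is p(r) = det(rI - L).
Expanding the 3×3 determinant: p(r) = r^3 + 2r^2 - 55r - 56.
Try r = 7: p(7) = 0, so 7 is a root.
Dividing by (r - 7) leaves r^2 + 9r + 8.
The quadratic factors as (r + 8)·(r + 1).
Eigenvalues: -8, -1, 7.

-8, -1, 7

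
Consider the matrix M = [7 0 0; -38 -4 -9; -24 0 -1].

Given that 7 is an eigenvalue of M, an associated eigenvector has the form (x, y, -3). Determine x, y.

1, -1

We need (M - 7I)v = 0.
M - 7I = [[0, 0, 0], [-38, -11, -9], [-24, 0, -8]].
Row 1: (0)·x + (0)·y + (0)·-3 = 0
Row 2: (-38)·x + (-11)·y + (-9)·-3 = 0
Row 3: (-24)·x + (0)·y + (-8)·-3 = 0
Solving gives x = 1, y = -1.
Check: M·(1, -1, -3) = (7, -7, -21) = 7·(1, -1, -3).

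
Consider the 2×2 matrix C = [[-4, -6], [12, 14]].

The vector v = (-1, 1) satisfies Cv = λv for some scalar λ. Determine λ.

2

Compute Cv: C·(-1, 1) = (-2, 2).
Since Cv = λv, compare component 1: -2 = λ·-1, so λ = 2.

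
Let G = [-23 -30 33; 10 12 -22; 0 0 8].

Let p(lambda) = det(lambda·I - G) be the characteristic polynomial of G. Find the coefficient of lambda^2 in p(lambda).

The coefficient of lambda^2 of det(lambda·I - G) is −trace(G).
trace(G) = (-23) + (12) + (8) = -3, so the coefficient is 3.

3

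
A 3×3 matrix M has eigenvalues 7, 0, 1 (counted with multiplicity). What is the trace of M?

trace(M) is the sum of the eigenvalues: (7) + (0) + (1) = 8.

8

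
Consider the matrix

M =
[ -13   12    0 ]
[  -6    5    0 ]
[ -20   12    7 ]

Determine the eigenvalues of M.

The characteristic polynomial is p(r) = det(rI - M).
Expanding the 3×3 determinant: p(r) = r^3 + r^2 - 49r - 49.
Since p(-7) = 0, r = -7 is a root.
Factor out (r + 7): p(r) = (r + 7)·(r^2 - 6r - 7).
The quadratic factors as (r + 1)·(r - 7).
Eigenvalues: -7, -1, 7.

-7, -1, 7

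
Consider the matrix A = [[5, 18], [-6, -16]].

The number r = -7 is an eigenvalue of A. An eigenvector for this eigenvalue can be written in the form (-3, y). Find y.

We need (A + 7I)v = 0.
A + 7I = [[12, 18], [-6, -9]].
Row 1: (12)·-3 + (18)·y = 0
Row 2: (-6)·-3 + (-9)·y = 0
Solving gives y = 2.
Check: A·(-3, 2) = (21, -14) = -7·(-3, 2).

2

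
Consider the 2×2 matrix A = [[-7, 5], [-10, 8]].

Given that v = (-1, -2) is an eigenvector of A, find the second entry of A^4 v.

First find the eigenvalue: Av = (-3, -6) = 3·(-1, -2), so λ = 3.
Then A^4 v = λ^4·v = 3^4·(-1, -2) = 81·(-1, -2) = (-81, -162).

-162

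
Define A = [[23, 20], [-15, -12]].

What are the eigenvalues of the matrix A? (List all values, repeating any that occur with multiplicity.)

det(A - lambda·I) = (23 - lambda)(-12 - lambda) - (20)·(-15) = lambda^2 - 11·lambda + 24.
This factors as (lambda - 3)·(lambda - 8) = 0.
Eigenvalues: 3, 8.

3, 8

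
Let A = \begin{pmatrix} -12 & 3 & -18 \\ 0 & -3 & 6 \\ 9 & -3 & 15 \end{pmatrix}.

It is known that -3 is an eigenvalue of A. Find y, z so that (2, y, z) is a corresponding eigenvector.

6, 0

We need (A + 3I)v = 0.
A + 3I = [[-9, 3, -18], [0, 0, 6], [9, -3, 18]].
Row 1: (-9)·2 + (3)·y + (-18)·z = 0
Row 2: (0)·2 + (0)·y + (6)·z = 0
Row 3: (9)·2 + (-3)·y + (18)·z = 0
Solving gives y = 6, z = 0.
Check: A·(2, 6, 0) = (-6, -18, 0) = -3·(2, 6, 0).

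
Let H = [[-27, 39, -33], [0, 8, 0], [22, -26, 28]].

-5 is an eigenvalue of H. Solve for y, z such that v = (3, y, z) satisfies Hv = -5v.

We need (H + 5I)v = 0.
H + 5I = [[-22, 39, -33], [0, 13, 0], [22, -26, 33]].
Row 1: (-22)·3 + (39)·y + (-33)·z = 0
Row 2: (0)·3 + (13)·y + (0)·z = 0
Row 3: (22)·3 + (-26)·y + (33)·z = 0
Solving gives y = 0, z = -2.
Check: H·(3, 0, -2) = (-15, 0, 10) = -5·(3, 0, -2).

0, -2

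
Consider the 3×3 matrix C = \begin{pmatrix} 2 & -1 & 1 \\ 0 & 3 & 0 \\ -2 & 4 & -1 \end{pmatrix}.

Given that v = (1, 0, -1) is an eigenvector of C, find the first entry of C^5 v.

First find the eigenvalue: Cv = (1, 0, -1) = 1·(1, 0, -1), so λ = 1.
Then C^5 v = λ^5·v = 1^5·(1, 0, -1) = 1·(1, 0, -1) = (1, 0, -1).

1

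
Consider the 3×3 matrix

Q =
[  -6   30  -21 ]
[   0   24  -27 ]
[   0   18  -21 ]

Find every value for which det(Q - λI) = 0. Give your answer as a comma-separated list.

-6, -3, 6

Compute the characteristic polynomial p(r) = det(rI - Q).
Expanding along the first row, p(r) = r^3 + 3r^2 - 36r - 108.
Rational-root test: r = -6 gives p(-6) = 0.
Dividing by (r + 6) leaves r^2 - 3r - 18.
The quadratic factors as (r + 3)·(r - 6).
Eigenvalues: -6, -3, 6.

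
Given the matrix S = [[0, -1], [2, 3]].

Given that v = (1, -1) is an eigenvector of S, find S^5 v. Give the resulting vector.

First find the eigenvalue: Sv = (1, -1) = 1·(1, -1), so λ = 1.
Then S^5 v = λ^5·v = 1^5·(1, -1) = 1·(1, -1) = (1, -1).

(1, -1)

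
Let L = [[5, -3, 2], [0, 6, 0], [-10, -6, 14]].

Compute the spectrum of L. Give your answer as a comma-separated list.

6, 9, 10

The characteristic polynomial is p(λ) = det(λI - L).
Cofactor expansion gives p(λ) = λ^3 - 25λ^2 + 204λ - 540.
Since p(6) = 0, λ = 6 is a root.
Dividing by (λ - 6) leaves λ^2 - 19λ + 90.
The quadratic factors as (λ - 9)·(λ - 10).
Eigenvalues: 6, 9, 10.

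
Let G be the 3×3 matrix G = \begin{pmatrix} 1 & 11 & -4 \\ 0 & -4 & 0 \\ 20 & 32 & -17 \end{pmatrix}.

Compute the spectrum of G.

The characteristic polynomial is p(lambda) = det(lambda·I - G).
Expanding along the first row, p(lambda) = lambda^3 + 20·lambda^2 + 127·lambda + 252.
Since p(-7) = 0, lambda = -7 is a root.
Factor out (lambda + 7): p(lambda) = (lambda + 7)·(lambda^2 + 13·lambda + 36).
The quadratic factors as (lambda + 9)·(lambda + 4).
Eigenvalues: -9, -7, -4.

-9, -7, -4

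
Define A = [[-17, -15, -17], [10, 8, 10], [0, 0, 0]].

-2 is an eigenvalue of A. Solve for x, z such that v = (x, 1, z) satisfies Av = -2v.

-1, 0

We need (A + 2I)v = 0.
A + 2I = [[-15, -15, -17], [10, 10, 10], [0, 0, 2]].
Row 1: (-15)·x + (-15)·1 + (-17)·z = 0
Row 2: (10)·x + (10)·1 + (10)·z = 0
Row 3: (0)·x + (0)·1 + (2)·z = 0
Solving gives x = -1, z = 0.
Check: A·(-1, 1, 0) = (2, -2, 0) = -2·(-1, 1, 0).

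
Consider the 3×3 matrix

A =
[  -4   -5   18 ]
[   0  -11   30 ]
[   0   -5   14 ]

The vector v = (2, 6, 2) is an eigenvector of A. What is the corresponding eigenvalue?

-1

Compute Av: A·(2, 6, 2) = (-2, -6, -2).
Since Av = λv, compare component 1: -2 = λ·2, so λ = -1.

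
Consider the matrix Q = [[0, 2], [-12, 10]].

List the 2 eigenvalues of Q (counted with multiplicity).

4, 6

det(Q - λI) = (0 - λ)(10 - λ) - (2)·(-12) = λ^2 - 10λ + 24.
This factors as (λ - 4)·(λ - 6) = 0.
Eigenvalues: 4, 6.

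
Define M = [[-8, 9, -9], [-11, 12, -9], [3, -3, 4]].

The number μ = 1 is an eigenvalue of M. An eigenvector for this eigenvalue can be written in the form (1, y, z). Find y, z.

1, 0

We need (M - 1I)v = 0.
M - 1I = [[-9, 9, -9], [-11, 11, -9], [3, -3, 3]].
Row 1: (-9)·1 + (9)·y + (-9)·z = 0
Row 2: (-11)·1 + (11)·y + (-9)·z = 0
Row 3: (3)·1 + (-3)·y + (3)·z = 0
Solving gives y = 1, z = 0.
Check: M·(1, 1, 0) = (1, 1, 0) = 1·(1, 1, 0).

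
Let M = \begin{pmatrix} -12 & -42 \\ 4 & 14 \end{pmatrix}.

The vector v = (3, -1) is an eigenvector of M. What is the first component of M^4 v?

48

First find the eigenvalue: Mv = (6, -2) = 2·(3, -1), so λ = 2.
Then M^4 v = λ^4·v = 2^4·(3, -1) = 16·(3, -1) = (48, -16).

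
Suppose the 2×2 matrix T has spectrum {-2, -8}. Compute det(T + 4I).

-8

If T has eigenvalues -2, -8, then T + 4I has eigenvalues 2, -4.
det(T + 4I) = (2) · (-4) = -8.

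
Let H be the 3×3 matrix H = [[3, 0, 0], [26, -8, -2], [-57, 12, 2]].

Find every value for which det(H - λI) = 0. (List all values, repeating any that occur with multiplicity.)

The characteristic polynomial is p(r) = det(rI - H).
Cofactor expansion gives p(r) = r^3 + 3r^2 - 10r - 24.
Rational-root test: r = -2 gives p(-2) = 0.
Factor out (r + 2): p(r) = (r + 2)·(r^2 + r - 12).
The quadratic factors as (r + 4)·(r - 3).
Eigenvalues: -4, -2, 3.

-4, -2, 3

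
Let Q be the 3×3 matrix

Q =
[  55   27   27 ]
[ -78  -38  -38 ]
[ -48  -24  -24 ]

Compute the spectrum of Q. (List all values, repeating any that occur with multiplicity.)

-8, 0, 1

The characteristic polynomial is p(s) = det(sI - Q).
Expanding the 3×3 determinant: p(s) = s^3 + 7s^2 - 8s.
Since p(0) = 0, s = 0 is a root.
Factor out s: p(s) = s·(s^2 + 7s - 8).
The quadratic factors as (s + 8)·(s - 1).
Eigenvalues: -8, 0, 1.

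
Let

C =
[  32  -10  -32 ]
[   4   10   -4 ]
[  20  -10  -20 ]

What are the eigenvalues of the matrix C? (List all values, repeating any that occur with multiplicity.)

0, 10, 12

Set up det(lambda·I - C) = 0.
Expanding along the first row, p(lambda) = lambda^3 - 22·lambda^2 + 120·lambda.
Since p(10) = 0, lambda = 10 is a root.
Dividing by (lambda - 10) leaves lambda^2 - 12·lambda.
The quadratic factors as lambda·(lambda - 12).
Eigenvalues: 0, 10, 12.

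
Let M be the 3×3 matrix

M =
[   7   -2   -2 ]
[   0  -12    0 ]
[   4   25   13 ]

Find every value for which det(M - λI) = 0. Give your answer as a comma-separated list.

-12, 9, 11

The characteristic polynomial is p(t) = det(tI - M).
Expanding the 3×3 determinant: p(t) = t^3 - 8t^2 - 141t + 1188.
Try t = 11: p(11) = 0, so 11 is a root.
Factor out (t - 11): p(t) = (t - 11)·(t^2 + 3t - 108).
The quadratic factors as (t + 12)·(t - 9).
Eigenvalues: -12, 9, 11.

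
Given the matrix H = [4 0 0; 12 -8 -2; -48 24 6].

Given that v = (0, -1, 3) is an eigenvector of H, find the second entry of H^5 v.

32

First find the eigenvalue: Hv = (0, 2, -6) = -2·(0, -1, 3), so λ = -2.
Then H^5 v = λ^5·v = (-2)^5·(0, -1, 3) = -32·(0, -1, 3) = (0, 32, -96).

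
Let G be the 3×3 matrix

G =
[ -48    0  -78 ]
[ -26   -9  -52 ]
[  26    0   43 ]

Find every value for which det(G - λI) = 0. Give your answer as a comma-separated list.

-9, -9, 4

The characteristic polynomial is p(lambda) = det(lambda·I - G).
Cofactor expansion gives p(lambda) = lambda^3 + 14·lambda^2 + 9·lambda - 324.
Rational-root test: lambda = -9 gives p(-9) = 0.
Dividing by (lambda + 9) leaves lambda^2 + 5·lambda - 36.
The quadratic factors as (lambda + 9)·(lambda - 4).
Eigenvalues: -9, -9, 4.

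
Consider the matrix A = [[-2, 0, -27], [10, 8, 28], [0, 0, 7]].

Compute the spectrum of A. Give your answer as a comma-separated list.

-2, 7, 8

The characteristic polynomial is p(λ) = det(λI - A).
Expanding the 3×3 determinant: p(λ) = λ^3 - 13λ^2 + 26λ + 112.
Try λ = -2: p(-2) = 0, so -2 is a root.
Factor out (λ + 2): p(λ) = (λ + 2)·(λ^2 - 15λ + 56).
The quadratic factors as (λ - 7)·(λ - 8).
Eigenvalues: -2, 7, 8.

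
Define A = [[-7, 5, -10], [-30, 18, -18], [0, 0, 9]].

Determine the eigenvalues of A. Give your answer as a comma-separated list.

3, 8, 9

Compute the characteristic polynomial p(r) = det(rI - A).
Cofactor expansion gives p(r) = r^3 - 20r^2 + 123r - 216.
Rational-root test: r = 8 gives p(8) = 0.
Dividing by (r - 8) leaves r^2 - 12r + 27.
The quadratic factors as (r - 3)·(r - 9).
Eigenvalues: 3, 8, 9.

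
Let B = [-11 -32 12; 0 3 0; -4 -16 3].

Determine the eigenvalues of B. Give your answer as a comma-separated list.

The characteristic polynomial is p(λ) = det(λI - B).
Cofactor expansion gives p(λ) = λ^3 + 5λ^2 - 9λ - 45.
Rational-root test: λ = -3 gives p(-3) = 0.
Factor out (λ + 3): p(λ) = (λ + 3)·(λ^2 + 2λ - 15).
The quadratic factors as (λ + 5)·(λ - 3).
Eigenvalues: -5, -3, 3.

-5, -3, 3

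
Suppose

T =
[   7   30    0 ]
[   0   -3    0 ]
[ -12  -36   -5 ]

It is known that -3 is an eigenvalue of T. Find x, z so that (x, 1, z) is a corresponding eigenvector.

-3, 0

We need (T + 3I)v = 0.
T + 3I = [[10, 30, 0], [0, 0, 0], [-12, -36, -2]].
Row 1: (10)·x + (30)·1 + (0)·z = 0
Row 2: (0)·x + (0)·1 + (0)·z = 0
Row 3: (-12)·x + (-36)·1 + (-2)·z = 0
Solving gives x = -3, z = 0.
Check: T·(-3, 1, 0) = (9, -3, 0) = -3·(-3, 1, 0).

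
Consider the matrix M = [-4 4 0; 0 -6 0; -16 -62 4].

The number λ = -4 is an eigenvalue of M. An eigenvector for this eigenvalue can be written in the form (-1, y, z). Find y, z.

We need (M + 4I)v = 0.
M + 4I = [[0, 4, 0], [0, -2, 0], [-16, -62, 8]].
Row 1: (0)·-1 + (4)·y + (0)·z = 0
Row 2: (0)·-1 + (-2)·y + (0)·z = 0
Row 3: (-16)·-1 + (-62)·y + (8)·z = 0
Solving gives y = 0, z = -2.
Check: M·(-1, 0, -2) = (4, 0, 8) = -4·(-1, 0, -2).

0, -2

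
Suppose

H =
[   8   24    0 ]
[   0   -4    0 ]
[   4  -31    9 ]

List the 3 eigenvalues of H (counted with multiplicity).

Set up det(λI - H) = 0.
Cofactor expansion gives p(λ) = λ^3 - 13λ^2 + 4λ + 288.
Since p(9) = 0, λ = 9 is a root.
Factor out (λ - 9): p(λ) = (λ - 9)·(λ^2 - 4λ - 32).
The quadratic factors as (λ + 4)·(λ - 8).
Eigenvalues: -4, 8, 9.

-4, 8, 9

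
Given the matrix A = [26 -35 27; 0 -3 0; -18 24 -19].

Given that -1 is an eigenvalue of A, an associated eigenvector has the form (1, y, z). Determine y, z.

0, -1

We need (A + 1I)v = 0.
A + 1I = [[27, -35, 27], [0, -2, 0], [-18, 24, -18]].
Row 1: (27)·1 + (-35)·y + (27)·z = 0
Row 2: (0)·1 + (-2)·y + (0)·z = 0
Row 3: (-18)·1 + (24)·y + (-18)·z = 0
Solving gives y = 0, z = -1.
Check: A·(1, 0, -1) = (-1, 0, 1) = -1·(1, 0, -1).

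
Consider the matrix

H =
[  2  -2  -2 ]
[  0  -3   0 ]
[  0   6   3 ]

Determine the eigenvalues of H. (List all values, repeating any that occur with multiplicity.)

-3, 2, 3

The characteristic polynomial is p(t) = det(tI - H).
Expanding the 3×3 determinant: p(t) = t^3 - 2t^2 - 9t + 18.
Rational-root test: t = 2 gives p(2) = 0.
Dividing by (t - 2) leaves t^2 - 9.
The quadratic factors as (t + 3)·(t - 3).
Eigenvalues: -3, 2, 3.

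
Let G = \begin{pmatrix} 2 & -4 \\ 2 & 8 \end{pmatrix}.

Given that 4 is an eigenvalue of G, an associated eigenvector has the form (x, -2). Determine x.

We need (G - 4I)v = 0.
G - 4I = [[-2, -4], [2, 4]].
Row 1: (-2)·x + (-4)·-2 = 0
Row 2: (2)·x + (4)·-2 = 0
Solving gives x = 4.
Check: G·(4, -2) = (16, -8) = 4·(4, -2).

4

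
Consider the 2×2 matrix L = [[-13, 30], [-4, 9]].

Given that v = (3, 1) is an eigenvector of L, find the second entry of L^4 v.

81

First find the eigenvalue: Lv = (-9, -3) = -3·(3, 1), so λ = -3.
Then L^4 v = λ^4·v = (-3)^4·(3, 1) = 81·(3, 1) = (243, 81).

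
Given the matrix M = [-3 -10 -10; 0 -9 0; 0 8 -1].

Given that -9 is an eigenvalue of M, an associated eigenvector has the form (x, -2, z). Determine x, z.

0, 2

We need (M + 9I)v = 0.
M + 9I = [[6, -10, -10], [0, 0, 0], [0, 8, 8]].
Row 1: (6)·x + (-10)·-2 + (-10)·z = 0
Row 2: (0)·x + (0)·-2 + (0)·z = 0
Row 3: (0)·x + (8)·-2 + (8)·z = 0
Solving gives x = 0, z = 2.
Check: M·(0, -2, 2) = (0, 18, -18) = -9·(0, -2, 2).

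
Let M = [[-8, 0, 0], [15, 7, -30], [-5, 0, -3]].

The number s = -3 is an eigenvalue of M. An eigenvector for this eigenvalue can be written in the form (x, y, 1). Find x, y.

0, 3

We need (M + 3I)v = 0.
M + 3I = [[-5, 0, 0], [15, 10, -30], [-5, 0, 0]].
Row 1: (-5)·x + (0)·y + (0)·1 = 0
Row 2: (15)·x + (10)·y + (-30)·1 = 0
Row 3: (-5)·x + (0)·y + (0)·1 = 0
Solving gives x = 0, y = 3.
Check: M·(0, 3, 1) = (0, -9, -3) = -3·(0, 3, 1).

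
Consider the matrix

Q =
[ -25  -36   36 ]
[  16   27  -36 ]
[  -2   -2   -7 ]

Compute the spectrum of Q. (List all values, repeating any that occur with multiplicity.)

-9, -7, 11

The characteristic polynomial is p(μ) = det(μI - Q).
Expanding the 3×3 determinant: p(μ) = μ^3 + 5μ^2 - 113μ - 693.
Try μ = -7: p(-7) = 0, so -7 is a root.
Dividing by (μ + 7) leaves μ^2 - 2μ - 99.
The quadratic factors as (μ + 9)·(μ - 11).
Eigenvalues: -9, -7, 11.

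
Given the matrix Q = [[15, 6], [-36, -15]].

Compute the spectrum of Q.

-3, 3

det(Q - lambda·I) = (15 - lambda)(-15 - lambda) - (6)·(-36) = lambda^2 - 9.
This factors as (lambda + 3)·(lambda - 3) = 0.
Eigenvalues: -3, 3.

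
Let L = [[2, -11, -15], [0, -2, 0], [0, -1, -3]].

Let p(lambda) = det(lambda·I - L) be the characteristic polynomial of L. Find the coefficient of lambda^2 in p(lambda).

3

The coefficient of lambda^2 of det(lambda·I - L) is −trace(L).
trace(L) = (2) + (-2) + (-3) = -3, so the coefficient is 3.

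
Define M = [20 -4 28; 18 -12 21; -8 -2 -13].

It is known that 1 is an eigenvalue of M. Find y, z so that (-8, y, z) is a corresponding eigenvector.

-3, 5

We need (M - 1I)v = 0.
M - 1I = [[19, -4, 28], [18, -13, 21], [-8, -2, -14]].
Row 1: (19)·-8 + (-4)·y + (28)·z = 0
Row 2: (18)·-8 + (-13)·y + (21)·z = 0
Row 3: (-8)·-8 + (-2)·y + (-14)·z = 0
Solving gives y = -3, z = 5.
Check: M·(-8, -3, 5) = (-8, -3, 5) = 1·(-8, -3, 5).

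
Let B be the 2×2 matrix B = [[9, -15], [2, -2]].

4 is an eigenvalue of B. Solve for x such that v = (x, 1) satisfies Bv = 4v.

3

We need (B - 4I)v = 0.
B - 4I = [[5, -15], [2, -6]].
Row 1: (5)·x + (-15)·1 = 0
Row 2: (2)·x + (-6)·1 = 0
Solving gives x = 3.
Check: B·(3, 1) = (12, 4) = 4·(3, 1).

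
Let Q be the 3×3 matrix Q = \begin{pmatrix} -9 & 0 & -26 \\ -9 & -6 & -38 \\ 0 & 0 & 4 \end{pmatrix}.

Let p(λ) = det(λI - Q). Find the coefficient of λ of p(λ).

-6

p(λ) = λ^3 + 11λ^2 - 6λ - 216.
The coefficient of λ is -6.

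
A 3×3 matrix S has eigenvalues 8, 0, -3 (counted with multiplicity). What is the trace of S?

trace(S) is the sum of the eigenvalues: (8) + (0) + (-3) = 5.

5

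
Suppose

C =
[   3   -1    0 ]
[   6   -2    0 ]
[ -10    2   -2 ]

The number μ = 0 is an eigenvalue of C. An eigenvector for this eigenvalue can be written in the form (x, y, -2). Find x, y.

We need (C)v = 0.
C = [[3, -1, 0], [6, -2, 0], [-10, 2, -2]].
Row 1: (3)·x + (-1)·y + (0)·-2 = 0
Row 2: (6)·x + (-2)·y + (0)·-2 = 0
Row 3: (-10)·x + (2)·y + (-2)·-2 = 0
Solving gives x = 1, y = 3.
Check: C·(1, 3, -2) = (0, 0, 0) = 0·(1, 3, -2).

1, 3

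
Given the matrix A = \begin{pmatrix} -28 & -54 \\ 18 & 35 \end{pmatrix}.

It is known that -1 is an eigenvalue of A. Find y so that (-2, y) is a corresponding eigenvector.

1

We need (A + 1I)v = 0.
A + 1I = [[-27, -54], [18, 36]].
Row 1: (-27)·-2 + (-54)·y = 0
Row 2: (18)·-2 + (36)·y = 0
Solving gives y = 1.
Check: A·(-2, 1) = (2, -1) = -1·(-2, 1).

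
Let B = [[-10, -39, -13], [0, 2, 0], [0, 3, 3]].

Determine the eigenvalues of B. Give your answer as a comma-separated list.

Compute the characteristic polynomial p(r) = det(rI - B).
Cofactor expansion gives p(r) = r^3 + 5r^2 - 44r + 60.
Since p(3) = 0, r = 3 is a root.
Dividing by (r - 3) leaves r^2 + 8r - 20.
The quadratic factors as (r + 10)·(r - 2).
Eigenvalues: -10, 2, 3.

-10, 2, 3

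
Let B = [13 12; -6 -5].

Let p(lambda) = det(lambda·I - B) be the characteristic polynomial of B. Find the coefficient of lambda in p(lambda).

-8

The coefficient of lambda of det(lambda·I - B) is −trace(B).
trace(B) = (13) + (-5) = 8, so the coefficient is -8.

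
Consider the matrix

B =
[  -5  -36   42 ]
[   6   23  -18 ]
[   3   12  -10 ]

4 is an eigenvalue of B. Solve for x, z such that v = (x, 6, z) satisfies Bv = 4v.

We need (B - 4I)v = 0.
B - 4I = [[-9, -36, 42], [6, 19, -18], [3, 12, -14]].
Row 1: (-9)·x + (-36)·6 + (42)·z = 0
Row 2: (6)·x + (19)·6 + (-18)·z = 0
Row 3: (3)·x + (12)·6 + (-14)·z = 0
Solving gives x = -10, z = 3.
Check: B·(-10, 6, 3) = (-40, 24, 12) = 4·(-10, 6, 3).

-10, 3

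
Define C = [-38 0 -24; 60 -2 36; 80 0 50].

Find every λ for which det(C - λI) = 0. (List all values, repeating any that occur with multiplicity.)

The characteristic polynomial is p(μ) = det(μI - C).
Expanding along the first row, p(μ) = μ^3 - 10μ^2 - 4μ + 40.
Rational-root test: μ = -2 gives p(-2) = 0.
Dividing by (μ + 2) leaves μ^2 - 12μ + 20.
The quadratic factors as (μ - 2)·(μ - 10).
Eigenvalues: -2, 2, 10.

-2, 2, 10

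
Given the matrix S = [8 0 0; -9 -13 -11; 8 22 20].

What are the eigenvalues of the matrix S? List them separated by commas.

The characteristic polynomial is p(r) = det(rI - S).
Expanding along the first row, p(r) = r^3 - 15r^2 + 38r + 144.
Rational-root test: r = 8 gives p(8) = 0.
Factor out (r - 8): p(r) = (r - 8)·(r^2 - 7r - 18).
The quadratic factors as (r + 2)·(r - 9).
Eigenvalues: -2, 8, 9.

-2, 8, 9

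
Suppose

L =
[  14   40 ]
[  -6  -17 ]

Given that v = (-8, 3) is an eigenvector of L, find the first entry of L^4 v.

-8

First find the eigenvalue: Lv = (8, -3) = -1·(-8, 3), so λ = -1.
Then L^4 v = λ^4·v = (-1)^4·(-8, 3) = 1·(-8, 3) = (-8, 3).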